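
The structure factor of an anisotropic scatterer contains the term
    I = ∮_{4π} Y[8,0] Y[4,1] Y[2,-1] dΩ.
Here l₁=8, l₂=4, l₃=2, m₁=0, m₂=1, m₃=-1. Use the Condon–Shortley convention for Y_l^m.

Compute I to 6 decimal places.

|8−4|≤2≤8+4 violated ⇒ I = 0

0.000000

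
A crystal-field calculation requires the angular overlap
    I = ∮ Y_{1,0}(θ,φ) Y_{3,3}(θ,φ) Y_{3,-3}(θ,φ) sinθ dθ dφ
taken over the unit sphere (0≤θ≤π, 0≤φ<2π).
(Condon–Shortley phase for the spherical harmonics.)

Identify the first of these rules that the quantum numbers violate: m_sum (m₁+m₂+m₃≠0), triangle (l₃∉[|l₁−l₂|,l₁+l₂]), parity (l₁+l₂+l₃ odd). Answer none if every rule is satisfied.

Σmᵢ = 0  ✓
l₃∈[|l₁−l₂|,l₁+l₂]=[2,4], have l₃=3  ✓
Σlᵢ = 7 ⇒ odd  ✗

parity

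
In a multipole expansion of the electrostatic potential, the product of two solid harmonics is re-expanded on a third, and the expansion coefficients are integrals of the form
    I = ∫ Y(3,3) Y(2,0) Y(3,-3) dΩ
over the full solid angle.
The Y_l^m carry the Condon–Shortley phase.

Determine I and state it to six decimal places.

Rules hold: Σm=0, L=8 even, 1≤3≤5.
N = 7·5·7 = 245
Δ = 2!·4!·2!/9! = 1/3780
Racah Σ t=0..2: t=0:+1/24 t=1:−1/4 t=2:+1/24 = -1/6
⇒ 3j(3 2 3; 0 0 0)² = 4/105, sgn +1
Racah Σ t=0..0: t=0:+1/96 = 1/96
⇒ 3j(3 2 3; 3 0 -3)² = 5/84, sgn +1
4πI² = N·(3j₀)²·(3jₘ)² = 5/9
I = +1·√(0.555556/4π) = 0.21026104

0.210261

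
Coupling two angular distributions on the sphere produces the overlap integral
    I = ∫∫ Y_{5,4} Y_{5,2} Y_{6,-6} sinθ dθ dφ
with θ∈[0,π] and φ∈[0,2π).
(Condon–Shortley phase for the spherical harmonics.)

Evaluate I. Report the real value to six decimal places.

Rules hold: Σm=0, L=16 even, 0≤6≤10.
N = 11·11·13 = 1573
Δ = 4!·6!·6!/17! = 1/28588560
Racah Σ t=0..4: t=0:+1/345600 t=1:−1/13824 t=2:+1/5184 t=3:−1/13824 t=4:+1/345600 = 7/129600
⇒ 3j(5 5 6; 0 0 0)² = 80/7293, sgn +1
Racah Σ t=1..1: t=1:−1/3110400 = -1/3110400
⇒ 3j(5 5 6; 4 2 -6)² = 21/1105, sgn -1
4πI² = N·(3j₀)²·(3jₘ)² = 1232/3757
I = -1·√(0.327921/4π) = -0.16153991

-0.161540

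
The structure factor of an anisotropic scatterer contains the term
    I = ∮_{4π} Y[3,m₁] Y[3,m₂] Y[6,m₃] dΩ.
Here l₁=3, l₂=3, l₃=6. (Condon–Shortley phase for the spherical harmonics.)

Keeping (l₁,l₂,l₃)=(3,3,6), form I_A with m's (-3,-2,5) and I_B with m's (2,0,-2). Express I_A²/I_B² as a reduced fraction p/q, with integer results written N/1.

33/16

Shared (l₁,l₂,l₃)=(3,3,6): N and (l;000)² cancel in I_A²/I_B².
A: Δ = 0!·6!·6!/13! = 1/12012; Racah Σ t=0..0: t=0:+1/86400 = 1/86400; ⇒ 3j(3 3 6; -3 -2 5)² = 1/26, sgn -1
B: Δ = 0!·6!·6!/13! = 1/12012; Racah Σ t=0..0: t=0:+1/4320 = 1/4320; ⇒ 3j(3 3 6; 2 0 -2)² = 8/429, sgn +1
I_A²/I_B² = (1/26)/(8/429) = 33/16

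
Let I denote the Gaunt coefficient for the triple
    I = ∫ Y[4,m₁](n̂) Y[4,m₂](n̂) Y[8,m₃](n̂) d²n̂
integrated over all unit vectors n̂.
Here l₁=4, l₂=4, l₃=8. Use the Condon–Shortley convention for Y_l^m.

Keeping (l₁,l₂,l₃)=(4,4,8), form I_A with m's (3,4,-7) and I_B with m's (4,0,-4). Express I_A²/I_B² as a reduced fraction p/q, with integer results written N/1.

13/1

l's match ⇒ only the (l;m) 3-j factors differ between A and B.
A: triangle coeff Δ(4,4,8) = 1/218790; Σ_t [0,0]: t=0:+1/203212800 = 1/203212800; (3j)²=1/34 [(4 4 8; 3 4 -7)], sign=-1
B: triangle coeff Δ(4,4,8) = 1/218790; Σ_t [0,0]: t=0:+1/23224320 = 1/23224320; (3j)²=1/442 [(4 4 8; 4 0 -4)], sign=+1
I_A²/I_B² = (1/34)/(1/442) = 13/1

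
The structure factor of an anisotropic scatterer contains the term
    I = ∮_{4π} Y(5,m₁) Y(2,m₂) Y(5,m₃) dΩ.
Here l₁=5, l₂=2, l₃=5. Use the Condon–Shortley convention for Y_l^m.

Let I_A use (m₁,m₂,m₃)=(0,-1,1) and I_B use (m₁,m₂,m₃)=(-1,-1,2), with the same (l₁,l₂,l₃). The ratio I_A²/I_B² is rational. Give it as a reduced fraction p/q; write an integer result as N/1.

5/42

Shared (l₁,l₂,l₃)=(5,2,5): N and (l;000)² cancel in I_A²/I_B².
A: Δ = 2!·8!·2!/13! = 1/38610; Racah Σ t=0..1: t=0:+1/1440 t=1:−1/1152 = -1/5760; ⇒ 3j(5 2 5; 0 -1 1)² = 1/858, sgn -1
B: Δ = 2!·8!·2!/13! = 1/38610; Racah Σ t=0..1: t=0:+1/2880 t=1:−1/1440 = -1/2880; ⇒ 3j(5 2 5; -1 -1 2)² = 7/715, sgn +1
I_A²/I_B² = (1/858)/(7/715) = 5/42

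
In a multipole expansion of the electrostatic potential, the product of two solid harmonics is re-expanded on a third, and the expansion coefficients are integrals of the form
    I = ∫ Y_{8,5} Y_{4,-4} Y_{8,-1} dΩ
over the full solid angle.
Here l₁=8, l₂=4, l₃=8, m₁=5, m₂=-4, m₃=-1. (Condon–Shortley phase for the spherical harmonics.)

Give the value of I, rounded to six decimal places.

-0.129565

Rules hold: Σm=0, L=20 even, 4≤8≤12.
N = 17·9·17 = 2601
Δ = 4!·12!·4!/21! = 1/185175900
Racah Σ t=0..4: t=0:+1/557383680 t=1:−1/21772800 t=2:+1/8294400 t=3:−1/21772800 t=4:+1/557383680 = 1/30965760
⇒ 3j(8 4 8; 0 0 0)² = 36/4199, sgn +1
Racah Σ t=0..0: t=0:+1/1254113280 = 1/1254113280
⇒ 3j(8 4 8; 5 -4 -1)² = 55/5814, sgn -1
4πI² = N·(3j₀)²·(3jₘ)² = 990/4693
I = -1·√(0.210952/4π) = -0.12956491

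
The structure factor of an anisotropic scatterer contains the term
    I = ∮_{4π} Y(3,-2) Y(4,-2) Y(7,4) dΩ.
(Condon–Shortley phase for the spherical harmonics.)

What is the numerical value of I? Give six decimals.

m-sum 0 ✓  L=14 even ✓  1≤7≤7 ✓
Π(2lᵢ+1) = 7×9×15 = 945
triangle coeff Δ(3,4,7) = 1/45045
Σ_t [0,0]: t=0:+1/20736 = 1/20736
(3j)²=35/1287 [(3 4 7; 0 0 0)], sign=-1
Σ_t [0,0]: t=0:+1/172800 = 1/172800
(3j)²=2/65 [(3 4 7; -2 -2 4)], sign=-1
⇒ 4πI² = 1470/1859
I = (+1)√(1470/1859/(4π)) = 0.25084996

0.250850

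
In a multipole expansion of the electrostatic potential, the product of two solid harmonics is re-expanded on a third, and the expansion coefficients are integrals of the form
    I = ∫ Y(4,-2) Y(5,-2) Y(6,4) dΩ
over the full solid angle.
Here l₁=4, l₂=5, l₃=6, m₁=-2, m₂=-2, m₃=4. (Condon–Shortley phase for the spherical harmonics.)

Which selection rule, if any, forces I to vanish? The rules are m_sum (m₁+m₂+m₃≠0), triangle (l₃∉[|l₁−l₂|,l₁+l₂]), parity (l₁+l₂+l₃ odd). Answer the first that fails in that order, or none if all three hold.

Σmᵢ = 0  ✓
l₃∈[|l₁−l₂|,l₁+l₂]=[1,9], have l₃=6  ✓
Σlᵢ = 15 ⇒ odd  ✗

parity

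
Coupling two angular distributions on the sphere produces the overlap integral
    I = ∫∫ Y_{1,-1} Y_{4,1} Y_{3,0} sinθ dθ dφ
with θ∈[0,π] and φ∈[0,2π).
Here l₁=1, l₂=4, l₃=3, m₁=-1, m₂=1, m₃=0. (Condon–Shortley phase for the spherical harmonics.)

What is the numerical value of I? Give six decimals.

-0.194664

m-sum 0 ✓  L=8 even ✓  3≤3≤5 ✓
Π(2lᵢ+1) = 3×9×7 = 189
triangle coeff Δ(1,4,3) = 1/252
Σ_t [1,1]: t=1:−1/36 = -1/36
(3j)²=4/63 [(1 4 3; 0 0 0)], sign=+1
Σ_t [2,2]: t=2:+1/72 = 1/72
(3j)²=5/126 [(1 4 3; -1 1 0)], sign=-1
⇒ 4πI² = 10/21
I = (-1)√(10/21/(4π)) = -0.19466390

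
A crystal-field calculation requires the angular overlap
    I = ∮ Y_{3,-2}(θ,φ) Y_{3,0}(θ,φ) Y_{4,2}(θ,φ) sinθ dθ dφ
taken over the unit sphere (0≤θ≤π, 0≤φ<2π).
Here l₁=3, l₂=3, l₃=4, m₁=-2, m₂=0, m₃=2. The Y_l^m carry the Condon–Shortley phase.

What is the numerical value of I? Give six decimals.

m-sum 0 ✓  L=10 even ✓  0≤4≤6 ✓
Π(2lᵢ+1) = 7×7×9 = 441
triangle coeff Δ(3,3,4) = 1/34650
Σ_t [0,2]: t=0:+1/72 t=1:−1/16 t=2:+1/72 = -5/144
(3j)²=2/77 [(3 3 4; 0 0 0)], sign=-1
Σ_t [1,2]: t=1:−1/96 t=2:+1/72 = 1/288
(3j)²=1/462 [(3 3 4; -2 0 2)], sign=+1
⇒ 4πI² = 3/121
I = (-1)√(3/121/(4π)) = -0.04441841

-0.044418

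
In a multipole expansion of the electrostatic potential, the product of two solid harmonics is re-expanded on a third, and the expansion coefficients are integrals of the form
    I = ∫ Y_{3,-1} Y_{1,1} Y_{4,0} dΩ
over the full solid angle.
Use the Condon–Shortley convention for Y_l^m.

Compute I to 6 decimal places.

Checks pass: Σm=0; 8 even; l₃=4∈[2,4].
(2·3+1)(2·1+1)(2·4+1) = 189
Δ: 0! 6! 2! / 9! → 1/252
sum: t=0:+1/36 = 1/36
3j²(3 1 4; 0 0 0) = Δ·Π!·Σ² = 4/63  (sign +1)
sum: t=0:+1/96 = 1/96
3j²(3 1 4; -1 1 0) = Δ·Π!·Σ² = 1/42  (sign +1)
combine: 4πI² = 189·4/63·1/42 = 2/7
take √, sign +1: I = 0.15078601

0.150786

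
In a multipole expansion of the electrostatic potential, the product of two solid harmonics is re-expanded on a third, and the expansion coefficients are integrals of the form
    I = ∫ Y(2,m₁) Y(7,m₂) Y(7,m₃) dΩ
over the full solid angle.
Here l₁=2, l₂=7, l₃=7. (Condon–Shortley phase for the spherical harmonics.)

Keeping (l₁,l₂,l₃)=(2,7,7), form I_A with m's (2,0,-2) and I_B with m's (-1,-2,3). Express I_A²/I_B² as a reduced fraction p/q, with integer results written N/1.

Same 2,7,7: normalisation and zero-m 3j drop out of the ratio.
A: Δ: 2! 2! 12! / 17! → 1/185640; sum: t=0:+1/2419200 = 1/2419200; 3j²(2 7 7; 2 0 -2) = Δ·Π!·Σ² = 27/1105  (sign -1)
B: Δ: 2! 2! 12! / 17! → 1/185640; sum: t=1:−1/1935360 t=2:+1/4354560 = -1/3483648; 3j²(2 7 7; -1 -2 3) = Δ·Π!·Σ² = 125/12376  (sign -1)
I_A²/I_B² = (27/1105)/(125/12376) = 1512/625

1512/625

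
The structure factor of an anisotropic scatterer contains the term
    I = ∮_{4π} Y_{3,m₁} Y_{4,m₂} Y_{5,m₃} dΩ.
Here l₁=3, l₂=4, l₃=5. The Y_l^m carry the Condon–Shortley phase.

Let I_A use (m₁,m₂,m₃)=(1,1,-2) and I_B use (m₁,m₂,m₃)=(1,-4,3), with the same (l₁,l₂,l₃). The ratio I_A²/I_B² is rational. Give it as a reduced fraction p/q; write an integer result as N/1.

Same 3,4,5: normalisation and zero-m 3j drop out of the ratio.
A: Δ: 2! 4! 6! / 13! → 1/180180; sum: t=0:+1/960 t=1:−1/288 t=2:+1/1728 = -1/540; 3j²(3 4 5; 1 1 -2) = Δ·Π!·Σ² = 128/6435  (sign +1)
B: Δ: 2! 4! 6! / 13! → 1/180180; sum: t=0:+1/5760 = 1/5760; 3j²(3 4 5; 1 -4 3) = Δ·Π!·Σ² = 56/2145  (sign +1)
I_A²/I_B² = (128/6435)/(56/2145) = 16/21

16/21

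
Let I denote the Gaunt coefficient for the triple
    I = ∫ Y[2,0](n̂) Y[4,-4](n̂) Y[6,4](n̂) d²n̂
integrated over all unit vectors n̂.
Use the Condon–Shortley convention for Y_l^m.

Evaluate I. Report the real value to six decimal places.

Checks pass: Σm=0; 12 even; l₃=6∈[2,6].
(2·2+1)(2·4+1)(2·6+1) = 585
Δ: 0! 4! 8! / 13! → 1/6435
sum: t=0:+1/2304 = 1/2304
3j²(2 4 6; 0 0 0) = Δ·Π!·Σ² = 5/143  (sign +1)
sum: t=0:+1/161280 = 1/161280
3j²(2 4 6; 0 -4 4) = Δ·Π!·Σ² = 1/143  (sign +1)
combine: 4πI² = 585·5/143·1/143 = 225/1573
take √, sign +1: I = 0.10668957

0.106690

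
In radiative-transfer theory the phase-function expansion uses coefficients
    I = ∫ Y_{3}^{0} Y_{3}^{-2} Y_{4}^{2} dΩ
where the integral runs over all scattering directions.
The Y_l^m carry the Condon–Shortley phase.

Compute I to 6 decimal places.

m-sum 0 ✓  L=10 even ✓  0≤4≤6 ✓
Π(2lᵢ+1) = 7×7×9 = 441
triangle coeff Δ(3,3,4) = 1/34650
Σ_t [0,2]: t=0:+1/72 t=1:−1/16 t=2:+1/72 = -5/144
(3j)²=2/77 [(3 3 4; 0 0 0)], sign=-1
Σ_t [0,1]: t=0:+1/72 t=1:−1/96 = 1/288
(3j)²=1/462 [(3 3 4; 0 -2 2)], sign=+1
⇒ 4πI² = 3/121
I = (-1)√(3/121/(4π)) = -0.04441841

-0.044418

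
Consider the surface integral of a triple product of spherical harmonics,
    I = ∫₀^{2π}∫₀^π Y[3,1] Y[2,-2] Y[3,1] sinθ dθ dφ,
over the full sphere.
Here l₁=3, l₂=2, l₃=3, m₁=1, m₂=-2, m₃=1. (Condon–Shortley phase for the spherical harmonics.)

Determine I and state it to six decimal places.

0.206013

Checks pass: Σm=0; 8 even; l₃=3∈[1,5].
(2·3+1)(2·2+1)(2·3+1) = 245
Δ: 2! 4! 2! / 9! → 1/3780
sum: t=0:+1/24 t=1:−1/4 t=2:+1/24 = -1/6
3j²(3 2 3; 0 0 0) = Δ·Π!·Σ² = 4/105  (sign +1)
sum: t=0:+1/16 = 1/16
3j²(3 2 3; 1 -2 1) = Δ·Π!·Σ² = 2/35  (sign +1)
combine: 4πI² = 245·4/105·2/35 = 8/15
take √, sign +1: I = 0.20601291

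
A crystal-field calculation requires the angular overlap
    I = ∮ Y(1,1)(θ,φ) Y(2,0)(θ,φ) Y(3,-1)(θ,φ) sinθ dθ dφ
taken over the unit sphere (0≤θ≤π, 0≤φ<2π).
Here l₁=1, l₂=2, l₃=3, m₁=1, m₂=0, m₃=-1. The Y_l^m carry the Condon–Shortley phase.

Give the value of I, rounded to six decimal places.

-0.202301

Checks pass: Σm=0; 6 even; l₃=3∈[1,3].
(2·1+1)(2·2+1)(2·3+1) = 105
Δ: 0! 2! 4! / 7! → 1/105
sum: t=0:+1/4 = 1/4
3j²(1 2 3; 0 0 0) = Δ·Π!·Σ² = 3/35  (sign -1)
sum: t=0:+1/8 = 1/8
3j²(1 2 3; 1 0 -1) = Δ·Π!·Σ² = 2/35  (sign +1)
combine: 4πI² = 105·3/35·2/35 = 18/35
take √, sign -1: I = -0.20230066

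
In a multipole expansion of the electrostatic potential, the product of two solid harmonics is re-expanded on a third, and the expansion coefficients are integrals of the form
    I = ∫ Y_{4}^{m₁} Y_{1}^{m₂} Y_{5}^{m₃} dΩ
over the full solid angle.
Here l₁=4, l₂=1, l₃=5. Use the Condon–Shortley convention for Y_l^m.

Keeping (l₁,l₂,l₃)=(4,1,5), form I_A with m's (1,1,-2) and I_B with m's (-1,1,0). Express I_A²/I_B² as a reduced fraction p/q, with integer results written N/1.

Same 4,1,5: normalisation and zero-m 3j drop out of the ratio.
A: Δ: 0! 8! 2! / 11! → 1/495; sum: t=0:+1/1440 = 1/1440; 3j²(4 1 5; 1 1 -2) = Δ·Π!·Σ² = 7/165  (sign -1)
B: Δ: 0! 8! 2! / 11! → 1/495; sum: t=0:+1/1440 = 1/1440; 3j²(4 1 5; -1 1 0) = Δ·Π!·Σ² = 2/99  (sign -1)
I_A²/I_B² = (7/165)/(2/99) = 21/10

21/10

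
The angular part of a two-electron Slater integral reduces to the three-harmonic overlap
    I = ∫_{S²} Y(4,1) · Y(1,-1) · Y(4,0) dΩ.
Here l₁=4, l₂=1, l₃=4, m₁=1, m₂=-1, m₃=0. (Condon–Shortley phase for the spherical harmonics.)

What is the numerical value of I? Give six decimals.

Σlᵢ=9 odd — θ-integrand is odd under cosθ→−cosθ; I=0

0.000000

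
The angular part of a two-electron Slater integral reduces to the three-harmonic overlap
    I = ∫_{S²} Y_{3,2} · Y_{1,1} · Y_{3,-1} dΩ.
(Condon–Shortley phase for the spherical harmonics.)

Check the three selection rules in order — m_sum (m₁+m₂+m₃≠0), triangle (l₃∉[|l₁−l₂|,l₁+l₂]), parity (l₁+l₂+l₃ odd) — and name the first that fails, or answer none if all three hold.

m_sum

azimuthal sum: 2 + 1 − 1 = 2  ✗
2 ≤ 3 ≤ 4 (triangle on l)
L = 3 + 1 + 3 = 7 (odd)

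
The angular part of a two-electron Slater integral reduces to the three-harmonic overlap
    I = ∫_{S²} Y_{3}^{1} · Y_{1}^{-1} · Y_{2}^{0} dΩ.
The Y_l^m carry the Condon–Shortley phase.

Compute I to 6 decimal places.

-0.202301

Rules hold: Σm=0, L=6 even, 2≤2≤4.
N = 7·3·5 = 105
Δ = 2!·4!·0!/7! = 1/105
Racah Σ t=1..1: t=1:−1/4 = -1/4
⇒ 3j(3 1 2; 0 0 0)² = 3/35, sgn -1
Racah Σ t=0..0: t=0:+1/8 = 1/8
⇒ 3j(3 1 2; 1 -1 0)² = 2/35, sgn +1
4πI² = N·(3j₀)²·(3jₘ)² = 18/35
I = -1·√(0.514286/4π) = -0.20230066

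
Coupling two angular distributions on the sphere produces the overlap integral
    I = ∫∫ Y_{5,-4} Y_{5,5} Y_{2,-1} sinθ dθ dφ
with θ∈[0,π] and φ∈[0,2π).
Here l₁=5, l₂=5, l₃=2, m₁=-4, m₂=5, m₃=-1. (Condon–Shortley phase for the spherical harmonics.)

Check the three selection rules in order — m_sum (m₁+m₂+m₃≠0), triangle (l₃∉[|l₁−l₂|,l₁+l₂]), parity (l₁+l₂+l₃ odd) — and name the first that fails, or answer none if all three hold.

Σmᵢ = 0  ✓
l₃∈[|l₁−l₂|,l₁+l₂]=[0,10], have l₃=2  ✓
Σlᵢ = 12 ⇒ even  ✓

none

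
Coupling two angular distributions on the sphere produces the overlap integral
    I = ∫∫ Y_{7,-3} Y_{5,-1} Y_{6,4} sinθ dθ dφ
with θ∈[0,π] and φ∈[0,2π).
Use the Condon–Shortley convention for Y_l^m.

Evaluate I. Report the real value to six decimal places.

Checks pass: Σm=0; 18 even; l₃=6∈[2,12].
(2·7+1)(2·5+1)(2·6+1) = 2145
Δ: 6! 8! 4! / 19! → 1/174594420
sum: t=1:−1/4147200 t=2:+1/207360 t=3:−1/82944 t=4:+1/207360 t=5:−1/4147200 = -1/345600
3j²(7 5 6; 0 0 0) = Δ·Π!·Σ² = 420/46189  (sign -1)
sum: t=2:+1/7741440 t=3:−1/1088640 t=4:+1/1658880 = -13/69672960
3j²(7 5 6; -3 -1 4) = Δ·Π!·Σ² = 325/149226  (sign -1)
combine: 4πI² = 2145·420/46189·325/149226 = 48750/1147619
take √, sign +1: I = 0.05814114

0.058141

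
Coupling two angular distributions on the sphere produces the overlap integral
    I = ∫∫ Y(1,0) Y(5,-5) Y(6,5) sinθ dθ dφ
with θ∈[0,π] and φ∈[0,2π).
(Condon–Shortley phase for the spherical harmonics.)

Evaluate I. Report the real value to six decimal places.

-0.135514

Checks pass: Σm=0; 12 even; l₃=6∈[4,6].
(2·1+1)(2·5+1)(2·6+1) = 429
Δ: 0! 2! 10! / 13! → 1/858
sum: t=0:+1/14400 = 1/14400
3j²(1 5 6; 0 0 0) = Δ·Π!·Σ² = 6/143  (sign +1)
sum: t=0:+1/3628800 = 1/3628800
3j²(1 5 6; 0 -5 5) = Δ·Π!·Σ² = 1/78  (sign -1)
combine: 4πI² = 429·6/143·1/78 = 3/13
take √, sign -1: I = -0.13551395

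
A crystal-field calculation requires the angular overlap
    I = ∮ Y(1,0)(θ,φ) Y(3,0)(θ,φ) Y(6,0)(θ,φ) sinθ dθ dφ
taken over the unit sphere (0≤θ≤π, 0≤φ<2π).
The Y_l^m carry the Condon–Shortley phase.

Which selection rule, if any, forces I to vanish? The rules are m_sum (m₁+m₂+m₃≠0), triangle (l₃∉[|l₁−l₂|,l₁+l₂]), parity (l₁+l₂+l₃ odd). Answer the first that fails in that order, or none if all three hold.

m₁+m₂+m₃ = 0 + 0 + 0 = 0  ✓
triangle: |1−3|=2 ≤ l₃=6 ≤ 1+3=4  ✗
parity: l₁+l₂+l₃ = 10 is even

triangle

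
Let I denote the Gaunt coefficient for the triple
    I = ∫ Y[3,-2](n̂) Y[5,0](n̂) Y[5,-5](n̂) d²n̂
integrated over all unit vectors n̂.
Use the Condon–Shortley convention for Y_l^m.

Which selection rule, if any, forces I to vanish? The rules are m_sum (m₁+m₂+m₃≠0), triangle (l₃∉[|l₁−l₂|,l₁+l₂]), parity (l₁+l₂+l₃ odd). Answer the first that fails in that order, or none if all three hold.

m_sum

azimuthal sum: -2 + 0 − 5 = -7  ✗
2 ≤ 5 ≤ 8 (triangle on l)
L = 3 + 5 + 5 = 13 (odd)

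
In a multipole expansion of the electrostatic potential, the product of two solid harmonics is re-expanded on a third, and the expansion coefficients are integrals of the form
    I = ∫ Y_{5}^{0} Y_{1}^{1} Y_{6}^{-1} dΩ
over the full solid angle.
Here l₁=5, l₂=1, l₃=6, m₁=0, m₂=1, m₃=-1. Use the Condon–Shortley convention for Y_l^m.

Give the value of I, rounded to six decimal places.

-0.187239

Rules hold: Σm=0, L=12 even, 4≤6≤6.
N = 11·3·13 = 429
Δ = 0!·10!·2!/13! = 1/858
Racah Σ t=0..0: t=0:+1/14400 = 1/14400
⇒ 3j(5 1 6; 0 0 0)² = 6/143, sgn +1
Racah Σ t=0..0: t=0:+1/28800 = 1/28800
⇒ 3j(5 1 6; 0 1 -1)² = 7/286, sgn -1
4πI² = N·(3j₀)²·(3jₘ)² = 63/143
I = -1·√(0.440559/4π) = -0.18723944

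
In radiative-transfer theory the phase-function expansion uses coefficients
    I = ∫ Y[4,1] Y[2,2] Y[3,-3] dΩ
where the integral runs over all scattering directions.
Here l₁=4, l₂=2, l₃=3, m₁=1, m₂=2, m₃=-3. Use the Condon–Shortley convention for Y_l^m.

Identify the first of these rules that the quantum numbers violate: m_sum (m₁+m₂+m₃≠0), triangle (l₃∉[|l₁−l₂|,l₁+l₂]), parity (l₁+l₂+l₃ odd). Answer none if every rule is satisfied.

parity

azimuthal sum: 1 + 2 − 3 = 0  ✓
2 ≤ 3 ≤ 6 (triangle on l)  ✓
L = 4 + 2 + 3 = 9 (odd)  ✗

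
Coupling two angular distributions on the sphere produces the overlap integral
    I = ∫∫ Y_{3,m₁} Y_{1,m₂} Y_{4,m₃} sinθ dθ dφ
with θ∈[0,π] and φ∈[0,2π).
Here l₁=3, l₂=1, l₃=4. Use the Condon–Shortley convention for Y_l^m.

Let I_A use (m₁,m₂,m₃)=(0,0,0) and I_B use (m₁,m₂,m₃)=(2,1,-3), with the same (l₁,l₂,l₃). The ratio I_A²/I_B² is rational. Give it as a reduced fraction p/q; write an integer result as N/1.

l's match ⇒ only the (l;m) 3-j factors differ between A and B.
A: triangle coeff Δ(3,1,4) = 1/252; Σ_t [0,0]: t=0:+1/36 = 1/36; (3j)²=4/63 [(3 1 4; 0 0 0)], sign=+1
B: triangle coeff Δ(3,1,4) = 1/252; Σ_t [0,0]: t=0:+1/240 = 1/240; (3j)²=1/12 [(3 1 4; 2 1 -3)], sign=-1
I_A²/I_B² = (4/63)/(1/12) = 16/21

16/21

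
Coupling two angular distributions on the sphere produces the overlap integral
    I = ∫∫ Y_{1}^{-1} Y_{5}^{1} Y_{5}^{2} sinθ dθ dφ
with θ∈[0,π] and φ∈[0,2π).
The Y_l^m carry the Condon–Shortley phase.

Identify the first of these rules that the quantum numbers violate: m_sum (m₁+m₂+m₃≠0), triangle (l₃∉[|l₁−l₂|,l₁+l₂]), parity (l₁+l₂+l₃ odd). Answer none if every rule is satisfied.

azimuthal sum: -1 + 1 + 2 = 2  ✗
4 ≤ 5 ≤ 6 (triangle on l)
L = 1 + 5 + 5 = 11 (odd)

m_sum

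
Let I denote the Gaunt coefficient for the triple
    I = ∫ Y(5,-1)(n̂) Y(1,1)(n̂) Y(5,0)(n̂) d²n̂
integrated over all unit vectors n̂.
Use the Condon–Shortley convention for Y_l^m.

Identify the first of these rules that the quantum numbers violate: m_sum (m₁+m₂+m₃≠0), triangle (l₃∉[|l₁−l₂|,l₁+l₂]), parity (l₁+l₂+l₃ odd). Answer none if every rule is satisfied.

Σmᵢ = 0  ✓
l₃∈[|l₁−l₂|,l₁+l₂]=[4,6], have l₃=5  ✓
Σlᵢ = 11 ⇒ odd  ✗

parity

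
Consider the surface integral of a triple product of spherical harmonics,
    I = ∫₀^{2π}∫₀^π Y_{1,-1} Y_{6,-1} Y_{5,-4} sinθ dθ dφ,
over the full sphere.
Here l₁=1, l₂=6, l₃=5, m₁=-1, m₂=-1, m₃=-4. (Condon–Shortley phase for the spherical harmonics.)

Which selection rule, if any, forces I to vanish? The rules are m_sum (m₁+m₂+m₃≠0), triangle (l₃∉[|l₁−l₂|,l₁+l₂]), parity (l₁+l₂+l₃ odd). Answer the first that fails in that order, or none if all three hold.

azimuthal sum: -1 − 1 − 4 = -6  ✗
5 ≤ 5 ≤ 7 (triangle on l)
L = 1 + 6 + 5 = 12 (even)

m_sum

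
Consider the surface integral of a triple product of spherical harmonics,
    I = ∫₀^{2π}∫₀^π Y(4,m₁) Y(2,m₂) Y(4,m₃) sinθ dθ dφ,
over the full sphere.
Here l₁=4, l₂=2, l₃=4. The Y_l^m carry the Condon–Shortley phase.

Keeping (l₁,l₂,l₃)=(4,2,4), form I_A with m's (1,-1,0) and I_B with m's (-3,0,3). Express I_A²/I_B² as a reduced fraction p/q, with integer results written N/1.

30/49

Same 4,2,4: normalisation and zero-m 3j drop out of the ratio.
A: Δ: 2! 6! 2! / 11! → 1/13860; sum: t=0:+1/72 t=1:−1/96 = 1/288; 3j²(4 2 4; 1 -1 0) = Δ·Π!·Σ² = 1/462  (sign +1)
B: Δ: 2! 6! 2! / 11! → 1/13860; sum: t=1:−1/720 t=2:+1/480 = 1/1440; 3j²(4 2 4; -3 0 3) = Δ·Π!·Σ² = 7/1980  (sign -1)
I_A²/I_B² = (1/462)/(7/1980) = 30/49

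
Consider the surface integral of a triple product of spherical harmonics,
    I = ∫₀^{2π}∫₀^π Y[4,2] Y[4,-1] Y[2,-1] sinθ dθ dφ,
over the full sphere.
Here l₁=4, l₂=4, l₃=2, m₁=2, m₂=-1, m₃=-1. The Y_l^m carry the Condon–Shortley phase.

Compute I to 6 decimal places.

0.127700

Checks pass: Σm=0; 10 even; l₃=2∈[0,8].
(2·4+1)(2·4+1)(2·2+1) = 405
Δ: 6! 2! 2! / 11! → 1/13860
sum: t=2:+1/192 t=3:−1/36 t=4:+1/192 = -5/288
3j²(4 4 2; 0 0 0) = Δ·Π!·Σ² = 20/693  (sign -1)
sum: t=1:−1/240 t=2:+1/96 = 1/160
3j²(4 4 2; 2 -1 -1) = Δ·Π!·Σ² = 27/1540  (sign -1)
combine: 4πI² = 405·20/693·27/1540 = 1215/5929
take √, sign +1: I = 0.12770047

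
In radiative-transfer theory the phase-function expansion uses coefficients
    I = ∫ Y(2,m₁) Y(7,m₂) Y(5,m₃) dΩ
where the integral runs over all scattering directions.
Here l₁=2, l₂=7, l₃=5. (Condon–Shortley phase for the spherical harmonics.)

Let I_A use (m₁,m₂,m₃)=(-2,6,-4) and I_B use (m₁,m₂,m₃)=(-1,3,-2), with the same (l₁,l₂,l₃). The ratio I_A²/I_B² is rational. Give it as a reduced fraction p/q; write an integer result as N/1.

143/96

Same 2,7,5: normalisation and zero-m 3j drop out of the ratio.
A: Δ: 4! 0! 10! / 15! → 1/15015; sum: t=4:+1/8709120 = 1/8709120; 3j²(2 7 5; -2 6 -4) = Δ·Π!·Σ² = 1/21  (sign -1)
B: Δ: 4! 0! 10! / 15! → 1/15015; sum: t=3:−1/181440 = -1/181440; 3j²(2 7 5; -1 3 -2) = Δ·Π!·Σ² = 32/1001  (sign +1)
I_A²/I_B² = (1/21)/(32/1001) = 143/96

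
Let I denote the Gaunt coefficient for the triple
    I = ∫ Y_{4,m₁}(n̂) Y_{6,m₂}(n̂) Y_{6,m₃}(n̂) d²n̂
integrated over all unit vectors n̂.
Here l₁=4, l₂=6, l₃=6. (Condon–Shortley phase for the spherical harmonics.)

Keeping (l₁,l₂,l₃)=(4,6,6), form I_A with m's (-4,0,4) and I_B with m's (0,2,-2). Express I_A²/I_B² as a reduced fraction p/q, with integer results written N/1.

8820/121

l's match ⇒ only the (l;m) 3-j factors differ between A and B.
A: triangle coeff Δ(4,6,6) = 1/15315300; Σ_t [4,4]: t=4:+1/829440 = 1/829440; (3j)²=35/2431 [(4 6 6; -4 0 4)], sign=+1
B: triangle coeff Δ(4,6,6) = 1/15315300; Σ_t [0,4]: t=0:+1/23224320 t=1:−1/181440 t=2:+1/23040 t=3:−1/25920 t=4:+1/331776 = 11/4644864; (3j)²=11/55692 [(4 6 6; 0 2 -2)], sign=+1
I_A²/I_B² = (35/2431)/(11/55692) = 8820/121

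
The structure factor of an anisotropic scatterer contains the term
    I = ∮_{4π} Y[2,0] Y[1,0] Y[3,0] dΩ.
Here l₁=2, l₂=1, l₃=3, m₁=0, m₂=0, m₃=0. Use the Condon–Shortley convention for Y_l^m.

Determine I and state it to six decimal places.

0.247767

m-sum 0 ✓  L=6 even ✓  1≤3≤3 ✓
Π(2lᵢ+1) = 5×3×7 = 105
triangle coeff Δ(2,1,3) = 1/105
Σ_t [0,0]: t=0:+1/4 = 1/4
(3j)²=3/35 [(2 1 3; 0 0 0)], sign=-1
(m-triple is (0,0,0) — same symbol as above.)
⇒ 4πI² = 27/35
I = (+1)√(27/35/(4π)) = 0.24776670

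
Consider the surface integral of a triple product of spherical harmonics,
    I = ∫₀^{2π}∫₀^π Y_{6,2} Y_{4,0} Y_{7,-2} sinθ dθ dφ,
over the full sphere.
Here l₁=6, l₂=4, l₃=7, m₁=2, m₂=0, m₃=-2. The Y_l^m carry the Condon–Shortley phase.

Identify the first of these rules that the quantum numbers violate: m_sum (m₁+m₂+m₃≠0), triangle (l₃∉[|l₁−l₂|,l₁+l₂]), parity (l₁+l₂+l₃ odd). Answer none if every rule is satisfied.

parity

azimuthal sum: 2 + 0 − 2 = 0  ✓
2 ≤ 7 ≤ 10 (triangle on l)  ✓
L = 6 + 4 + 7 = 17 (odd)  ✗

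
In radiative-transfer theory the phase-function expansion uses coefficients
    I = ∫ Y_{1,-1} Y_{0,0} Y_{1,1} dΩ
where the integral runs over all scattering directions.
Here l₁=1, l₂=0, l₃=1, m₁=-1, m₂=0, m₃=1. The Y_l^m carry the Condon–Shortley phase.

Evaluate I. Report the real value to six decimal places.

m-sum 0 ✓  L=2 even ✓  1≤1≤1 ✓
Π(2lᵢ+1) = 3×1×3 = 9
triangle coeff Δ(1,0,1) = 1/3
Σ_t [0,0]: t=0:+1/1 = 1/1
(3j)²=1/3 [(1 0 1; 0 0 0)], sign=-1
Σ_t [0,0]: t=0:+1/2 = 1/2
(3j)²=1/3 [(1 0 1; -1 0 1)], sign=+1
⇒ 4πI² = 1/1
I = (-1)√(1/1/(4π)) = -0.28209479

-0.282095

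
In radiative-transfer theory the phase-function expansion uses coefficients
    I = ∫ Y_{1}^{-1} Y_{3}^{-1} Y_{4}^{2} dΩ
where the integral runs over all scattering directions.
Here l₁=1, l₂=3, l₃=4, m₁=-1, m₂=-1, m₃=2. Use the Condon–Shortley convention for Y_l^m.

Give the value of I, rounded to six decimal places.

m-sum 0 ✓  L=8 even ✓  2≤4≤4 ✓
Π(2lᵢ+1) = 3×7×9 = 189
triangle coeff Δ(1,3,4) = 1/252
Σ_t [0,0]: t=0:+1/36 = 1/36
(3j)²=4/63 [(1 3 4; 0 0 0)], sign=+1
Σ_t [0,0]: t=0:+1/96 = 1/96
(3j)²=5/84 [(1 3 4; -1 -1 2)], sign=+1
⇒ 4πI² = 5/7
I = (+1)√(5/7/(4π)) = 0.23841361

0.238414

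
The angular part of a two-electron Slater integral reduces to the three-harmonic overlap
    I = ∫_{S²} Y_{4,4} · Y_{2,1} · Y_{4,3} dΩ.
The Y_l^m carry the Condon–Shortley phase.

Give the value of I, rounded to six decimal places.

4 + 1 + 3 = 8 ≠ 0: azimuthal integral kills it; I = 0

0.000000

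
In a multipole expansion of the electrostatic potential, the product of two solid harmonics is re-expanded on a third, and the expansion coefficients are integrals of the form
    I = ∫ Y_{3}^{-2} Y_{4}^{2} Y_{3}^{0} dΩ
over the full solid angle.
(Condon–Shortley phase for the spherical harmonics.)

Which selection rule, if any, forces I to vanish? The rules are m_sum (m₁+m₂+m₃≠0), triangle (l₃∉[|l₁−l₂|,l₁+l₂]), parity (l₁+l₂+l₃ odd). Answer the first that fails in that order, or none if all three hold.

none

Σmᵢ = 0  ✓
l₃∈[|l₁−l₂|,l₁+l₂]=[1,7], have l₃=3  ✓
Σlᵢ = 10 ⇒ even  ✓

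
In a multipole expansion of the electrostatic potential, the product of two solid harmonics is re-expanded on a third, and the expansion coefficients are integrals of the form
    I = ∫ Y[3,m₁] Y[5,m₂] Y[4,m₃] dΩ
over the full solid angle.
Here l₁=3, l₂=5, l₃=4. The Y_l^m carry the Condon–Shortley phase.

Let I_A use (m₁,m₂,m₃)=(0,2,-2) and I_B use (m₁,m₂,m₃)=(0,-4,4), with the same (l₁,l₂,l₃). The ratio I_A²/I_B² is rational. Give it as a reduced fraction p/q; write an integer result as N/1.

Same 3,5,4: normalisation and zero-m 3j drop out of the ratio.
A: Δ: 4! 2! 6! / 13! → 1/180180; sum: t=1:−1/8640 t=2:+1/480 t=3:−1/576 = 1/4320; 3j²(3 5 4; 0 2 -2) = Δ·Π!·Σ² = 1/2145  (sign +1)
B: Δ: 4! 2! 6! / 13! → 1/180180; sum: t=1:−1/8640 = -1/8640; 3j²(3 5 4; 0 -4 4) = Δ·Π!·Σ² = 28/715  (sign -1)
I_A²/I_B² = (1/2145)/(28/715) = 1/84

1/84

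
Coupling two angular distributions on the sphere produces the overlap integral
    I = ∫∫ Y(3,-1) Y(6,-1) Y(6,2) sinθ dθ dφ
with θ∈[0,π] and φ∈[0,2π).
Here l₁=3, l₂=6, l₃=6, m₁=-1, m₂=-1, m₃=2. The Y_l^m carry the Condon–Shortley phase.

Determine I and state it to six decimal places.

Σlᵢ=15 odd — θ-integrand is odd under cosθ→−cosθ; I=0

0.000000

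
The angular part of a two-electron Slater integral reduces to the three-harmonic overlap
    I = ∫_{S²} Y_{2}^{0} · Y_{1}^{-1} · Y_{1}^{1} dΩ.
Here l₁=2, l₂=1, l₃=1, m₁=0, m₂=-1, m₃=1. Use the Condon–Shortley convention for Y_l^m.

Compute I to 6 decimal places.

Checks pass: Σm=0; 4 even; l₃=1∈[1,3].
(2·2+1)(2·1+1)(2·1+1) = 45
Δ: 2! 2! 0! / 5! → 1/30
sum: t=1:−1/1 = -1/1
3j²(2 1 1; 0 0 0) = Δ·Π!·Σ² = 2/15  (sign +1)
sum: t=0:+1/4 = 1/4
3j²(2 1 1; 0 -1 1) = Δ·Π!·Σ² = 1/30  (sign +1)
combine: 4πI² = 45·2/15·1/30 = 1/5
take √, sign +1: I = 0.12615663

0.126157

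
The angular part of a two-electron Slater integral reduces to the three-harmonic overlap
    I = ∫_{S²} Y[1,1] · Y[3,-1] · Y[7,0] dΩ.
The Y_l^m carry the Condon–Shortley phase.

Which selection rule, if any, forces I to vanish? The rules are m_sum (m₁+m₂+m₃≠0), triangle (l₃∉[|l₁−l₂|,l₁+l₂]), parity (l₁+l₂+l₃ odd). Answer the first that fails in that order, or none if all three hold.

triangle

azimuthal sum: 1 − 1 + 0 = 0  ✓
2 ≤ 7 ≤ 4 (triangle on l)  ✗
L = 1 + 3 + 7 = 11 (odd)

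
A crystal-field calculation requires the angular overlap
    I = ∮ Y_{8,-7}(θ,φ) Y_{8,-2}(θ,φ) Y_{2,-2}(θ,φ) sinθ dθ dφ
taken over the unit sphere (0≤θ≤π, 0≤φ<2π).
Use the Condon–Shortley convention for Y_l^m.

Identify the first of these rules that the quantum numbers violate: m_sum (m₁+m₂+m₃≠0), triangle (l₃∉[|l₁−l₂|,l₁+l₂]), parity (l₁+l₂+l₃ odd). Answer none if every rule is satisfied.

Σmᵢ = -11  ✗
l₃∈[|l₁−l₂|,l₁+l₂]=[0,16], have l₃=2
Σlᵢ = 18 ⇒ even

m_sum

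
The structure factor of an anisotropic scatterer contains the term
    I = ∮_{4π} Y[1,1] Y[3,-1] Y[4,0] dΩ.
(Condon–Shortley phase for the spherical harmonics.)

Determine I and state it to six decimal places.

m-sum 0 ✓  L=8 even ✓  2≤4≤4 ✓
Π(2lᵢ+1) = 3×7×9 = 189
triangle coeff Δ(1,3,4) = 1/252
Σ_t [0,0]: t=0:+1/36 = 1/36
(3j)²=4/63 [(1 3 4; 0 0 0)], sign=+1
Σ_t [0,0]: t=0:+1/96 = 1/96
(3j)²=1/42 [(1 3 4; 1 -1 0)], sign=+1
⇒ 4πI² = 2/7
I = (+1)√(2/7/(4π)) = 0.15078601

0.150786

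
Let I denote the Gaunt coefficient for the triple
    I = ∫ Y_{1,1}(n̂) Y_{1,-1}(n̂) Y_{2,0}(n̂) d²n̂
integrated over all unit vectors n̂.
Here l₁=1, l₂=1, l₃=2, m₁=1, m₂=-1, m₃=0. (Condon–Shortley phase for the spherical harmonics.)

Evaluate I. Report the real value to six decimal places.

Checks pass: Σm=0; 4 even; l₃=2∈[0,2].
(2·1+1)(2·1+1)(2·2+1) = 45
Δ: 0! 2! 2! / 5! → 1/30
sum: t=0:+1/1 = 1/1
3j²(1 1 2; 0 0 0) = Δ·Π!·Σ² = 2/15  (sign +1)
sum: t=0:+1/4 = 1/4
3j²(1 1 2; 1 -1 0) = Δ·Π!·Σ² = 1/30  (sign +1)
combine: 4πI² = 45·2/15·1/30 = 1/5
take √, sign +1: I = 0.12615663

0.126157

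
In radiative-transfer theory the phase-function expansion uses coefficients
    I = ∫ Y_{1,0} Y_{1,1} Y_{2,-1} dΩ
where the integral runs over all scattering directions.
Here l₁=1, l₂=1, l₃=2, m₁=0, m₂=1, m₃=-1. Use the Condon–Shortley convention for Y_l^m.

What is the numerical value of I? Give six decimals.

-0.218510

Checks pass: Σm=0; 4 even; l₃=2∈[0,2].
(2·1+1)(2·1+1)(2·2+1) = 45
Δ: 0! 2! 2! / 5! → 1/30
sum: t=0:+1/1 = 1/1
3j²(1 1 2; 0 0 0) = Δ·Π!·Σ² = 2/15  (sign +1)
sum: t=0:+1/2 = 1/2
3j²(1 1 2; 0 1 -1) = Δ·Π!·Σ² = 1/10  (sign -1)
combine: 4πI² = 45·2/15·1/10 = 3/5
take √, sign -1: I = -0.21850969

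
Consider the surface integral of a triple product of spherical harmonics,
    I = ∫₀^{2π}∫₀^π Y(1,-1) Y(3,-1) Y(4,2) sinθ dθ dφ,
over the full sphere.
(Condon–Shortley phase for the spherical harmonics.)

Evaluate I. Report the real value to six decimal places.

m-sum 0 ✓  L=8 even ✓  2≤4≤4 ✓
Π(2lᵢ+1) = 3×7×9 = 189
triangle coeff Δ(1,3,4) = 1/252
Σ_t [0,0]: t=0:+1/36 = 1/36
(3j)²=4/63 [(1 3 4; 0 0 0)], sign=+1
Σ_t [0,0]: t=0:+1/96 = 1/96
(3j)²=5/84 [(1 3 4; -1 -1 2)], sign=+1
⇒ 4πI² = 5/7
I = (+1)√(5/7/(4π)) = 0.23841361

0.238414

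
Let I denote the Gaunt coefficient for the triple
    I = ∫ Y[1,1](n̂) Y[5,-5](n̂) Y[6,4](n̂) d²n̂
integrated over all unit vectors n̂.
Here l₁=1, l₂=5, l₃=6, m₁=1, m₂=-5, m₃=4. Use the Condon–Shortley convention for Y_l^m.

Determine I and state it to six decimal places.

Checks pass: Σm=0; 12 even; l₃=6∈[4,6].
(2·1+1)(2·5+1)(2·6+1) = 429
Δ: 0! 2! 10! / 13! → 1/858
sum: t=0:+1/14400 = 1/14400
3j²(1 5 6; 0 0 0) = Δ·Π!·Σ² = 6/143  (sign +1)
sum: t=0:+1/7257600 = 1/7257600
3j²(1 5 6; 1 -5 4) = Δ·Π!·Σ² = 1/858  (sign +1)
combine: 4πI² = 429·6/143·1/858 = 3/143
take √, sign +1: I = 0.04085899

0.040859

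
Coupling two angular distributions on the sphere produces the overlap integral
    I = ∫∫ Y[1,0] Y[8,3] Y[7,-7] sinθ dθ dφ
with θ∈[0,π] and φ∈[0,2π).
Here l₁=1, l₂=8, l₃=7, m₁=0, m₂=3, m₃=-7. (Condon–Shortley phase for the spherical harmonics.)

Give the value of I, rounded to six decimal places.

0.000000

m-sum = 0 + 3 − 7 = -4 ≠ 0 ⇒ I = 0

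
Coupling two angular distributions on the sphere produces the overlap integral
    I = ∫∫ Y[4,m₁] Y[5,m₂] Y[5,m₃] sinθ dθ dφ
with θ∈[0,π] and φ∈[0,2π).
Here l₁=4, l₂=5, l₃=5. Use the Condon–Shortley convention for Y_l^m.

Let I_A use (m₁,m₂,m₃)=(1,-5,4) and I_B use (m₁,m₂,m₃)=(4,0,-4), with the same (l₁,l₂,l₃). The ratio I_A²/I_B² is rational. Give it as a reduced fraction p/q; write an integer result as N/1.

2/1

Shared (l₁,l₂,l₃)=(4,5,5): N and (l;000)² cancel in I_A²/I_B².
A: Δ = 4!·4!·6!/15! = 1/3153150; Racah Σ t=0..0: t=0:+1/103680 = 1/103680; ⇒ 3j(4 5 5; 1 -5 4)² = 4/143, sgn -1
B: Δ = 4!·4!·6!/15! = 1/3153150; Racah Σ t=0..0: t=0:+1/69120 = 1/69120; ⇒ 3j(4 5 5; 4 0 -4)² = 2/143, sgn -1
I_A²/I_B² = (4/143)/(2/143) = 2/1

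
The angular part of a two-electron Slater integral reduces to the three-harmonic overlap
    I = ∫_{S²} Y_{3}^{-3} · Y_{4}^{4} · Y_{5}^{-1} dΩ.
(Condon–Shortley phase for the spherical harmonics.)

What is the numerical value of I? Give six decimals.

0.050679

m-sum 0 ✓  L=12 even ✓  1≤5≤7 ✓
Π(2lᵢ+1) = 7×9×11 = 693
triangle coeff Δ(3,4,5) = 1/180180
Σ_t [0,2]: t=0:+1/576 t=1:−1/144 t=2:+1/576 = -1/288
(3j)²=20/1001 [(3 4 5; 0 0 0)], sign=+1
Σ_t [2,2]: t=2:+1/34560 = 1/34560
(3j)²=1/429 [(3 4 5; -3 4 -1)], sign=+1
⇒ 4πI² = 60/1859
I = (+1)√(60/1859/(4π)) = 0.05067935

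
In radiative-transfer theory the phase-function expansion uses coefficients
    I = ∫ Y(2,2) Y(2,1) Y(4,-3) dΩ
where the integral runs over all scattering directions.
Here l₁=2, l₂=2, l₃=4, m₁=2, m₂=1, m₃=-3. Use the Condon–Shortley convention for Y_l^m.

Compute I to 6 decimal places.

Checks pass: Σm=0; 8 even; l₃=4∈[0,4].
(2·2+1)(2·2+1)(2·4+1) = 225
Δ: 0! 4! 4! / 9! → 1/630
sum: t=0:+1/16 = 1/16
3j²(2 2 4; 0 0 0) = Δ·Π!·Σ² = 2/35  (sign +1)
sum: t=0:+1/144 = 1/144
3j²(2 2 4; 2 1 -3) = Δ·Π!·Σ² = 1/18  (sign -1)
combine: 4πI² = 225·2/35·1/18 = 5/7
take √, sign -1: I = -0.23841361

-0.238414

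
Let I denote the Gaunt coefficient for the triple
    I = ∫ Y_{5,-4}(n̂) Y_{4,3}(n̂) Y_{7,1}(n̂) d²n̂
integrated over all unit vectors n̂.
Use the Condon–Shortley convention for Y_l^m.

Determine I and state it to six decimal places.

0.090705

Rules hold: Σm=0, L=16 even, 1≤7≤9.
N = 11·9·15 = 1485
Δ = 2!·8!·6!/17! = 1/6126120
Racah Σ t=0..2: t=0:+1/69120 t=1:−1/20736 t=2:+1/69120 = -1/51840
⇒ 3j(5 4 7; 0 0 0)² = 280/21879, sgn +1
Racah Σ t=1..2: t=1:−1/29030400 t=2:+1/1209600 = 23/29030400
⇒ 3j(5 4 7; -4 3 1)² = 529/97240, sgn +1
4πI² = N·(3j₀)²·(3jₘ)² = 55545/537251
I = +1·√(0.103387/4π) = 0.09070452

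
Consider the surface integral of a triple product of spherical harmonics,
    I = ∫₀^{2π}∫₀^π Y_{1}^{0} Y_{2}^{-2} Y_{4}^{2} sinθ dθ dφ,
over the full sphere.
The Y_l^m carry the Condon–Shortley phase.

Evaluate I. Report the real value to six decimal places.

|1−2|≤4≤1+2 violated ⇒ I = 0

0.000000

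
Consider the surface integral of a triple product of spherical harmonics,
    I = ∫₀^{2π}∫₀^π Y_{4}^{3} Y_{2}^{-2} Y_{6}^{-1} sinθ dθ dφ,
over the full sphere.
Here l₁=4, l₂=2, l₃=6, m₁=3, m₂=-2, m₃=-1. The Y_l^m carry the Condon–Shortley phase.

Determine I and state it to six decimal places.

-0.035563

Checks pass: Σm=0; 12 even; l₃=6∈[2,6].
(2·4+1)(2·2+1)(2·6+1) = 585
Δ: 0! 8! 4! / 13! → 1/6435
sum: t=0:+1/2304 = 1/2304
3j²(4 2 6; 0 0 0) = Δ·Π!·Σ² = 5/143  (sign +1)
sum: t=0:+1/120960 = 1/120960
3j²(4 2 6; 3 -2 -1) = Δ·Π!·Σ² = 1/1287  (sign -1)
combine: 4πI² = 585·5/143·1/1287 = 25/1573
take √, sign -1: I = -0.03556319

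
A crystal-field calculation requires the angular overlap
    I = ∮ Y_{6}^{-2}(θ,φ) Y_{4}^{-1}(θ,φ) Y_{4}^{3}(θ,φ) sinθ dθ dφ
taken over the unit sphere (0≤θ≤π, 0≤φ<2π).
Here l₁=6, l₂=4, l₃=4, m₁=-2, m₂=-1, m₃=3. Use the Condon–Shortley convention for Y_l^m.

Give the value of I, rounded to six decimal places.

-0.165283

m-sum 0 ✓  L=14 even ✓  2≤4≤10 ✓
Π(2lᵢ+1) = 13×9×9 = 1053
triangle coeff Δ(6,4,4) = 1/1261260
Σ_t [2,4]: t=2:+1/4608 t=3:−1/1296 t=4:+1/4608 = -7/20736
(3j)²=20/1287 [(6 4 4; 0 0 0)], sign=-1
Σ_t [2,3]: t=2:+1/34560 t=3:−1/8640 = -1/11520
(3j)²=3/143 [(6 4 4; -2 -1 3)], sign=+1
⇒ 4πI² = 540/1573
I = (-1)√(540/1573/(4π)) = -0.16528277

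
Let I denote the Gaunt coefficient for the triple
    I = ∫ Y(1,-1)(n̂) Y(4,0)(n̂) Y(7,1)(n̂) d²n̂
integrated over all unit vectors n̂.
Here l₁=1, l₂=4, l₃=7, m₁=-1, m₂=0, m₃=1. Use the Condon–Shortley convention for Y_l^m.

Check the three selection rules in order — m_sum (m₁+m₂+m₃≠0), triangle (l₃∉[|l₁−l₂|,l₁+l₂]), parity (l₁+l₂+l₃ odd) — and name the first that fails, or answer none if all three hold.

triangle

azimuthal sum: -1 + 0 + 1 = 0  ✓
3 ≤ 7 ≤ 5 (triangle on l)  ✗
L = 1 + 4 + 7 = 12 (even)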